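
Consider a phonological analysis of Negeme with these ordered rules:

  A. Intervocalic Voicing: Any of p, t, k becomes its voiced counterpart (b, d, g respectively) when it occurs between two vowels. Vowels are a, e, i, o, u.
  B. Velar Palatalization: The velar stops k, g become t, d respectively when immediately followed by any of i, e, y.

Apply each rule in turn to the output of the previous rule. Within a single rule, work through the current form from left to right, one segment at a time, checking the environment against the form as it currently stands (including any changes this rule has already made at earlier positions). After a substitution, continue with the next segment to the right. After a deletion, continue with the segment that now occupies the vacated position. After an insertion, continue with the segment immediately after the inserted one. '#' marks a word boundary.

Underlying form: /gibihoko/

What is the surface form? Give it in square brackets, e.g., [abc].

[dibihogo]

A Intervocalic Voicing: [gibihoko] → [gibihogo]
B Velar Palatalization: [gibihogo] → [dibihogo]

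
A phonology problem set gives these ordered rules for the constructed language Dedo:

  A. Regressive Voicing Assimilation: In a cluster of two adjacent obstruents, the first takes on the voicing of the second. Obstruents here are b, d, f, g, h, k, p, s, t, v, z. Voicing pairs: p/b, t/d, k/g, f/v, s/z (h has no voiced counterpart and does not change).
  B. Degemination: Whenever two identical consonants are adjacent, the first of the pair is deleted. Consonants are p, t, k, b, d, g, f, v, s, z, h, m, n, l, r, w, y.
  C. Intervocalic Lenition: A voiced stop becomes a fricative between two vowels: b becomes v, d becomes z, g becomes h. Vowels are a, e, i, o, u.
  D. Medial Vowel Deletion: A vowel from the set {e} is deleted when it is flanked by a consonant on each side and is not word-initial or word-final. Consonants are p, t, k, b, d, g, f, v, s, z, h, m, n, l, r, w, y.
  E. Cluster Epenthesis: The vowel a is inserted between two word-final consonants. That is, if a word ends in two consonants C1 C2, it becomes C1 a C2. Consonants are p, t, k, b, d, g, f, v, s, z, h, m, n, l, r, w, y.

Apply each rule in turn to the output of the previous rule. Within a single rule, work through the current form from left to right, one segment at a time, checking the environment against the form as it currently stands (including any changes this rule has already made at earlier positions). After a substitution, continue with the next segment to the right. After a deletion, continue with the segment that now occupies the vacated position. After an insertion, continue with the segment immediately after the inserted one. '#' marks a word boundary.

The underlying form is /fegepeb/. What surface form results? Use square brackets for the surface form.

A Regressive Voicing Assimilation: no change — [fegepeb]
B Degemination: no change — [fegepeb]
C Intervocalic Lenition: [fegepeb] → [fehepeb]
D Medial Vowel Deletion: [fehepeb] → [fhpb]
E Cluster Epenthesis: [fhpb] → [fhpab]

[fhpab]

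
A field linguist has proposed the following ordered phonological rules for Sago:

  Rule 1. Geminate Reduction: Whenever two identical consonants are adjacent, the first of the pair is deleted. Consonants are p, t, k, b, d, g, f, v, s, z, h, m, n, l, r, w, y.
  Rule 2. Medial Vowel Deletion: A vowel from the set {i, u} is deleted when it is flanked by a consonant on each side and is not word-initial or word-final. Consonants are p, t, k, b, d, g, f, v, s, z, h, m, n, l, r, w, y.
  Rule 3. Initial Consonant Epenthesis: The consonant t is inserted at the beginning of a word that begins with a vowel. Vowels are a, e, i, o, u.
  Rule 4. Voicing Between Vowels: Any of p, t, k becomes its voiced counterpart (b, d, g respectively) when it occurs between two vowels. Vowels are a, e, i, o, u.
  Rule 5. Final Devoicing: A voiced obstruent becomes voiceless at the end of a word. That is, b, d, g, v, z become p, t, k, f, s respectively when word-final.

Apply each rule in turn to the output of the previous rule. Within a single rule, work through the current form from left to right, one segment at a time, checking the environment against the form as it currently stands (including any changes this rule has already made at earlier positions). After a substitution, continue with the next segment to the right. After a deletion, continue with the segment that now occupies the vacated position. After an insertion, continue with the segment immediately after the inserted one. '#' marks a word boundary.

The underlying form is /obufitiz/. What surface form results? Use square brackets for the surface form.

[tobfts]

Rule 1 Geminate Reduction: no change — [obufitiz]
Rule 2 Medial Vowel Deletion: [obufitiz] → [obftz]
Rule 3 Initial Consonant Epenthesis: [obftz] → [tobftz]
Rule 4 Voicing Between Vowels: no change — [tobftz]
Rule 5 Final Devoicing: [tobftz] → [tobfts]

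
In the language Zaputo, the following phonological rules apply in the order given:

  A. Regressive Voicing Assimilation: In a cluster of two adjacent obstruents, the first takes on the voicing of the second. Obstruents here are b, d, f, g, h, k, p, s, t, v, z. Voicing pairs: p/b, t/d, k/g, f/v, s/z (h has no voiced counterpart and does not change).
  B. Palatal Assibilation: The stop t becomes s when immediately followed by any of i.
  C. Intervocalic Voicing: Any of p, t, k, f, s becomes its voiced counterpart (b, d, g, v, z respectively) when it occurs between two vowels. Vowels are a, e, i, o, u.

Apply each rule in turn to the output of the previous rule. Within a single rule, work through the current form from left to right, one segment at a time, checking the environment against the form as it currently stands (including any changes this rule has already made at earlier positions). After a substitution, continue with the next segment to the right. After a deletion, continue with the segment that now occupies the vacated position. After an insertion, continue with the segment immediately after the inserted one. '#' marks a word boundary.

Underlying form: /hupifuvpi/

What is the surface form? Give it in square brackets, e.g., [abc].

A Regressive Voicing Assimilation: [hupifuvpi] → [hupifufpi]
B Palatal Assibilation: no change — [hupifufpi]
C Intervocalic Voicing: [hupifufpi] → [hubivufpi]

[hubivufpi]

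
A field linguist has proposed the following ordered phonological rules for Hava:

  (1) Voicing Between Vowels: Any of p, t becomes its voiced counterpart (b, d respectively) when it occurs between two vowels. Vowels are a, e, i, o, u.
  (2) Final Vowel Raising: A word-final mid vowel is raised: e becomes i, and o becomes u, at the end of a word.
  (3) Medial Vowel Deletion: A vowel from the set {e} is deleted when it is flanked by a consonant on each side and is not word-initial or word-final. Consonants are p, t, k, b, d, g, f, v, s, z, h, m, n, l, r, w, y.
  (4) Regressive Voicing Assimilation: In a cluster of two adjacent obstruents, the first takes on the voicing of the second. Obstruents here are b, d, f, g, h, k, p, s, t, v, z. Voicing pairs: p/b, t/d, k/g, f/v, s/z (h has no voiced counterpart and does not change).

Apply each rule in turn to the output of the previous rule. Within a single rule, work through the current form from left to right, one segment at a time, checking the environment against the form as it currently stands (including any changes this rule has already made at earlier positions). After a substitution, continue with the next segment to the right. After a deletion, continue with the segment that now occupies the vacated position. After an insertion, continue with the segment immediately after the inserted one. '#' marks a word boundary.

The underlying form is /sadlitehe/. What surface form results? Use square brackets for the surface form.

(1) Voicing Between Vowels: [sadlitehe] → [sadlidehe]
(2) Final Vowel Raising: [sadlidehe] → [sadlidehi]
(3) Medial Vowel Deletion: [sadlidehi] → [sadlidhi]
(4) Regressive Voicing Assimilation: [sadlidhi] → [sadlithi]

[sadlithi]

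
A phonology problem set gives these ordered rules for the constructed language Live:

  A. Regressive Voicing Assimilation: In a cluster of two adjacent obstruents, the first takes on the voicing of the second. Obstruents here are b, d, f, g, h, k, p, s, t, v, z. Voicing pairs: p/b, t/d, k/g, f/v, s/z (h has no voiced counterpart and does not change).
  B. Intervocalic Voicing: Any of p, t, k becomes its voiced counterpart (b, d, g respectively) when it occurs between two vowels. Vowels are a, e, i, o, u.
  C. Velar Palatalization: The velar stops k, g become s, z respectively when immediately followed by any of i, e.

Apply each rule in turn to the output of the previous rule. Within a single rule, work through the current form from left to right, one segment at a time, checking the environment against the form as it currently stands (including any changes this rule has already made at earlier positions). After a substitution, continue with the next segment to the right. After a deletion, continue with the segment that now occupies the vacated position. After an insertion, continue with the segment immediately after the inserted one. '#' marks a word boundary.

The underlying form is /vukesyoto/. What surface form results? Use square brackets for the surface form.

A Regressive Voicing Assimilation: no change — [vukesyoto]
B Intervocalic Voicing: [vukesyoto] → [vugesyodo]
C Velar Palatalization: [vugesyodo] → [vuzesyodo]

[vuzesyodo]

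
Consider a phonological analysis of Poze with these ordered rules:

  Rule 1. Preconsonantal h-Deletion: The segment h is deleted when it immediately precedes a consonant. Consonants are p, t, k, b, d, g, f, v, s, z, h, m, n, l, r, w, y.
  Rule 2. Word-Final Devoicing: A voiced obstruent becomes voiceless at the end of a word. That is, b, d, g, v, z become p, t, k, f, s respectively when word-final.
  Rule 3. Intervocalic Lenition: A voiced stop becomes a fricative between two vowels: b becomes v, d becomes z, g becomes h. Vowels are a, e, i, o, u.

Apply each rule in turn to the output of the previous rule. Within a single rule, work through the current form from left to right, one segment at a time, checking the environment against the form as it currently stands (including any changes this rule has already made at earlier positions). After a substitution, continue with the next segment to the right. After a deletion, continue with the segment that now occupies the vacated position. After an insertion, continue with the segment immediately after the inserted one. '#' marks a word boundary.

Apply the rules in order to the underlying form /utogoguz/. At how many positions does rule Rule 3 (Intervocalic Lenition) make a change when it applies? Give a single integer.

2

Rule 1 Preconsonantal h-Deletion: no change — [utogoguz]
Rule 2 Word-Final Devoicing: [utogoguz] → [utogogus]
Rule 3 Intervocalic Lenition: [utogogus] → [utohohus]
Rule Rule 3 changed 2 position(s).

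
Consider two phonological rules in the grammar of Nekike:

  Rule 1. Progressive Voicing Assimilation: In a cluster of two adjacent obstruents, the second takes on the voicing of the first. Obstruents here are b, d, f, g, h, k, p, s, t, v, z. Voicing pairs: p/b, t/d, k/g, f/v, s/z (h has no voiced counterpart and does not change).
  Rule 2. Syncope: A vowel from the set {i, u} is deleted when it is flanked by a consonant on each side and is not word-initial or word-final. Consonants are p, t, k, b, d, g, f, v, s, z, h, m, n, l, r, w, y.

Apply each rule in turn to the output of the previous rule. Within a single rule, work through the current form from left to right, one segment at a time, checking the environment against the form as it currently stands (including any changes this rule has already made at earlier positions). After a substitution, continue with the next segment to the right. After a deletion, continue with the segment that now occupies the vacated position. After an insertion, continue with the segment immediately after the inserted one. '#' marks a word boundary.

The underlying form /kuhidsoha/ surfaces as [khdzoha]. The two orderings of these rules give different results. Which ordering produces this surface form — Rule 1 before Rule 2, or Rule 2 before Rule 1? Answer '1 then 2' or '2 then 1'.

Order 1 then 2:
  1 Progressive Voicing Assimilation: [kuhidsoha] → [kuhidzoha]
  2 Syncope: [kuhidzoha] → [khdzoha]
  result: [khdzoha]
Order 2 then 1:
  2 Syncope: [kuhidsoha] → [khdsoha]
  1 Progressive Voicing Assimilation: [khdsoha] → [khtsoha]
  result: [khtsoha]

1 then 2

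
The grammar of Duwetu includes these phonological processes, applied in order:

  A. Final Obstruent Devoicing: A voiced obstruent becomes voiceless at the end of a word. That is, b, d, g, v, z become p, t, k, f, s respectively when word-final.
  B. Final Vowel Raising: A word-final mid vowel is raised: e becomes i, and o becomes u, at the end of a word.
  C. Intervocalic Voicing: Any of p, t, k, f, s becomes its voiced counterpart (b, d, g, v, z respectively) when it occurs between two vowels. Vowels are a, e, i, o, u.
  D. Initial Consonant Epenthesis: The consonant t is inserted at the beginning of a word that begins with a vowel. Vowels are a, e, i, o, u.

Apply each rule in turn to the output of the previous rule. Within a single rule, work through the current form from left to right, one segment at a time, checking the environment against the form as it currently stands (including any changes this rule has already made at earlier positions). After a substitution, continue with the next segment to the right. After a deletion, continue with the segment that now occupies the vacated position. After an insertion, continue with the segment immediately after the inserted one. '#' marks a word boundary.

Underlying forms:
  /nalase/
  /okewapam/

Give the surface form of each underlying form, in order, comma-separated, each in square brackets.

[nalazi], [togewabam]

/nalase/:
  A Final Obstruent Devoicing: no change — [nalase]
  B Final Vowel Raising: [nalase] → [nalasi]
  C Intervocalic Voicing: [nalasi] → [nalazi]
  D Initial Consonant Epenthesis: no change — [nalazi]
/okewapam/:
  A Final Obstruent Devoicing: no change — [okewapam]
  B Final Vowel Raising: no change — [okewapam]
  C Intervocalic Voicing: [okewapam] → [ogewabam]
  D Initial Consonant Epenthesis: [ogewabam] → [togewabam]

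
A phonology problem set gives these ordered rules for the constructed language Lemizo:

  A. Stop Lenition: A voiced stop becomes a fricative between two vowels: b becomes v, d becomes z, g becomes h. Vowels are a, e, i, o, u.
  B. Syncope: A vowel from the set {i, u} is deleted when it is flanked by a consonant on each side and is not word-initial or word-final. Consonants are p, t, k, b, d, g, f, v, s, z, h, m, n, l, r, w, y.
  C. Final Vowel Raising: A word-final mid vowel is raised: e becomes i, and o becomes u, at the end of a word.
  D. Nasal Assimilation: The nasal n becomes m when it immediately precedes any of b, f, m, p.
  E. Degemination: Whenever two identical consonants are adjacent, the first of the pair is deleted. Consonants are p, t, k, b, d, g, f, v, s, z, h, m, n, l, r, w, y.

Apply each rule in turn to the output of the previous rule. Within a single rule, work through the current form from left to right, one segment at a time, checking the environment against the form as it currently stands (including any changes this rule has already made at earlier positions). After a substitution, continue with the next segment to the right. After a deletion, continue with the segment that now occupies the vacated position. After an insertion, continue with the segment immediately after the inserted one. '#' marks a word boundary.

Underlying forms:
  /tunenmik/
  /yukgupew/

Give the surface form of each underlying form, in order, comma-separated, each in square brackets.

/tunenmik/:
  A Stop Lenition: no change — [tunenmik]
  B Syncope: [tunenmik] → [tnenmk]
  C Final Vowel Raising: no change — [tnenmk]
  D Nasal Assimilation: [tnenmk] → [tnemmk]
  E Degemination: [tnemmk] → [tnemk]
/yukgupew/:
  A Stop Lenition: no change — [yukgupew]
  B Syncope: [yukgupew] → [ykgpew]
  C Final Vowel Raising: no change — [ykgpew]
  D Nasal Assimilation: no change — [ykgpew]
  E Degemination: no change — [ykgpew]

[tnemk], [ykgpew]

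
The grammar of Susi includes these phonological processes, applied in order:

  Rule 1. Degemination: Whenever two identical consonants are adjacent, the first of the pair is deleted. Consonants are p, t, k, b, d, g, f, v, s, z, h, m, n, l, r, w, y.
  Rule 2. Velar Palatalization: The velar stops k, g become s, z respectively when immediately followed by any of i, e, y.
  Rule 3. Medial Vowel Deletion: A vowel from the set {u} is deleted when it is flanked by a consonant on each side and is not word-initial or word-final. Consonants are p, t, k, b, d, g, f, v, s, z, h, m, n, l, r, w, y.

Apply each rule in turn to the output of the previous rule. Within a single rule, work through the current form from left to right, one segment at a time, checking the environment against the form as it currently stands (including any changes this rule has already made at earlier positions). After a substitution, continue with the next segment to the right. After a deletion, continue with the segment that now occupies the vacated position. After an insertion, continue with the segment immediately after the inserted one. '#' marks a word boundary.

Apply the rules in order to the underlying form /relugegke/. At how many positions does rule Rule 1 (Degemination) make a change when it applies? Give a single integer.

0

Rule 1 Degemination: no change — [relugegke]
Rule 2 Velar Palatalization: [relugegke] → [reluzegse]
Rule 3 Medial Vowel Deletion: [reluzegse] → [relzegse]
Rule Rule 1 changed 0 position(s).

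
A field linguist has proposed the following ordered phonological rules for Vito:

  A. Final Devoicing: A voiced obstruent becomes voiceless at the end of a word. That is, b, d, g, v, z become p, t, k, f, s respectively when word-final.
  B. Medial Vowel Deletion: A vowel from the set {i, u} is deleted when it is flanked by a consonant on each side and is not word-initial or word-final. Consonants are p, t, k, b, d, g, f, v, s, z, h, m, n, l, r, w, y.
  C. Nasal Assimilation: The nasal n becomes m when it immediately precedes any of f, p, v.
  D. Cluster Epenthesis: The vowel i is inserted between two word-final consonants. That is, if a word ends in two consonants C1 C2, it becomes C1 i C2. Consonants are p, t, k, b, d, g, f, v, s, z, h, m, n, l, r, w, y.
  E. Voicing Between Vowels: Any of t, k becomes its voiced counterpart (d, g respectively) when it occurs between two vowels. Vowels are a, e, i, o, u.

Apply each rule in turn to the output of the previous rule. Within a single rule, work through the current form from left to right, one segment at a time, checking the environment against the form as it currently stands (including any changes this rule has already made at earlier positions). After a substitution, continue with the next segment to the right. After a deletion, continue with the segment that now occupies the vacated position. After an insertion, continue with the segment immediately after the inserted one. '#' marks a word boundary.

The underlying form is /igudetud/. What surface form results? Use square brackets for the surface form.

[igdedit]

A Final Devoicing: [igudetud] → [igudetut]
B Medial Vowel Deletion: [igudetut] → [igdett]
C Nasal Assimilation: no change — [igdett]
D Cluster Epenthesis: [igdett] → [igdetit]
E Voicing Between Vowels: [igdetit] → [igdedit]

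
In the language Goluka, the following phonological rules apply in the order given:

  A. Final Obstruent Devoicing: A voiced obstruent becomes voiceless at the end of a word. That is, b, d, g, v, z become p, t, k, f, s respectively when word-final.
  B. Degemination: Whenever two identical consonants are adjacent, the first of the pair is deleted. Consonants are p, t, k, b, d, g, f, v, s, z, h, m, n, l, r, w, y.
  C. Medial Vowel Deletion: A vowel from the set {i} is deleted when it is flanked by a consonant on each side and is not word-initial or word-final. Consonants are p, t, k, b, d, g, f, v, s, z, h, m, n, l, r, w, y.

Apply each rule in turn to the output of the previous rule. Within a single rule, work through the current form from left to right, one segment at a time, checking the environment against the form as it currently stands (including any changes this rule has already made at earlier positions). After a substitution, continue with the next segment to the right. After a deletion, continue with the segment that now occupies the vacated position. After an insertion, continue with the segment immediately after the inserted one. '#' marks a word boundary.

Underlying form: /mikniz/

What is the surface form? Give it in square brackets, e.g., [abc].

[mkns]

A Final Obstruent Devoicing: [mikniz] → [miknis]
B Degemination: no change — [miknis]
C Medial Vowel Deletion: [miknis] → [mkns]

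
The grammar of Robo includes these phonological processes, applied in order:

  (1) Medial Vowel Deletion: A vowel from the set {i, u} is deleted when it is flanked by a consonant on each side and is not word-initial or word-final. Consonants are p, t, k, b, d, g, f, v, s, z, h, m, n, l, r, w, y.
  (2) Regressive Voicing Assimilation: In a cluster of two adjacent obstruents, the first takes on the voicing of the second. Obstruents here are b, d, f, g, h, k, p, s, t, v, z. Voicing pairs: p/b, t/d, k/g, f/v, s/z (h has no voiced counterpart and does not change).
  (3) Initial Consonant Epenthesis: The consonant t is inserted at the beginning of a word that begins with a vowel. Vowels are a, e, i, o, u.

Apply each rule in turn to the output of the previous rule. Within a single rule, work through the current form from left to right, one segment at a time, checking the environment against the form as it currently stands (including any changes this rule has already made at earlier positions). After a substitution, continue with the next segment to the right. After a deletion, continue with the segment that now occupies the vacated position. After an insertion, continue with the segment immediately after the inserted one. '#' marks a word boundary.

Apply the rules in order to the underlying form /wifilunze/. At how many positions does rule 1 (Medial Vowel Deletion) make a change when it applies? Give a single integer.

(1) Medial Vowel Deletion: [wifilunze] → [wflnze]
(2) Regressive Voicing Assimilation: no change — [wflnze]
(3) Initial Consonant Epenthesis: no change — [wflnze]
Rule 1 changed 3 position(s).

3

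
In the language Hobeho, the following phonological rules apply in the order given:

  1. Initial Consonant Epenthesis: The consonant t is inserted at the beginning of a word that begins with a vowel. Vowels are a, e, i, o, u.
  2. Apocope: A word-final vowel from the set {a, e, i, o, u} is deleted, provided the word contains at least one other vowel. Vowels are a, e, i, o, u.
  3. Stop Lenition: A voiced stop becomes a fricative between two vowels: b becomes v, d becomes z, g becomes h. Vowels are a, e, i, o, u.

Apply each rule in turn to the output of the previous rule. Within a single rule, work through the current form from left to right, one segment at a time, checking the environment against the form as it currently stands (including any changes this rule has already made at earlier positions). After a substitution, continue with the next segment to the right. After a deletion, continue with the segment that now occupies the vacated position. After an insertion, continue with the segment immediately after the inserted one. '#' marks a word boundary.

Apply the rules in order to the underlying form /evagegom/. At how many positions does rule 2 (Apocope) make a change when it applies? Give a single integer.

1 Initial Consonant Epenthesis: [evagegom] → [tevagegom]
2 Apocope: no change — [tevagegom]
3 Stop Lenition: [tevagegom] → [tevahehom]
Rule 2 changed 0 position(s).

0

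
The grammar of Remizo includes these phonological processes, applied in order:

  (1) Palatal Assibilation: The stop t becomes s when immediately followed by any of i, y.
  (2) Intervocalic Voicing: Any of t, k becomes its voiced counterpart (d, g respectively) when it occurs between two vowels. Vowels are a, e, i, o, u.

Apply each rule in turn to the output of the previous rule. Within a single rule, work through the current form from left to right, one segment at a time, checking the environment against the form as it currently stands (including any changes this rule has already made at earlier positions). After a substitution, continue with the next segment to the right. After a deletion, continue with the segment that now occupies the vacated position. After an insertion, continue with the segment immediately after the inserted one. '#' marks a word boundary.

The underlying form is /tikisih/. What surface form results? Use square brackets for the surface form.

(1) Palatal Assibilation: [tikisih] → [sikisih]
(2) Intervocalic Voicing: [sikisih] → [sigisih]

[sigisih]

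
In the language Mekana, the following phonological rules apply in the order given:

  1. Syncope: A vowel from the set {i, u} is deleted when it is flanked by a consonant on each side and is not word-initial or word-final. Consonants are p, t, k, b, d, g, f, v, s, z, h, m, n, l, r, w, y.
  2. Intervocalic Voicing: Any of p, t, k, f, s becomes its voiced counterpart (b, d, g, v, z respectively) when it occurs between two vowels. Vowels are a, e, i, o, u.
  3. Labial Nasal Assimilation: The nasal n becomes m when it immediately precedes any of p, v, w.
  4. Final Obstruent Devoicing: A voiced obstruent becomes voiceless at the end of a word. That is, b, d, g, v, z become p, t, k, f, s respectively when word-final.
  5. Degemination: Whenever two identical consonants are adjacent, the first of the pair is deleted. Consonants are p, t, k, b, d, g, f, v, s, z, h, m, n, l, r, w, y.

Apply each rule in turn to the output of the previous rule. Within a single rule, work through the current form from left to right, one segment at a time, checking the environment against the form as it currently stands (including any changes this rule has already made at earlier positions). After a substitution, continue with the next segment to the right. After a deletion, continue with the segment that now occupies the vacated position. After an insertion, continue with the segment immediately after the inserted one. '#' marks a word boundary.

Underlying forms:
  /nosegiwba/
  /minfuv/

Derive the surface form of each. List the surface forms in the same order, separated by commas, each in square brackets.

[nozegwba], [mnf]

/nosegiwba/:
  1 Syncope: [nosegiwba] → [nosegwba]
  2 Intervocalic Voicing: [nosegwba] → [nozegwba]
  3 Labial Nasal Assimilation: no change — [nozegwba]
  4 Final Obstruent Devoicing: no change — [nozegwba]
  5 Degemination: no change — [nozegwba]
/minfuv/:
  1 Syncope: [minfuv] → [mnfv]
  2 Intervocalic Voicing: no change — [mnfv]
  3 Labial Nasal Assimilation: no change — [mnfv]
  4 Final Obstruent Devoicing: [mnfv] → [mnff]
  5 Degemination: [mnff] → [mnf]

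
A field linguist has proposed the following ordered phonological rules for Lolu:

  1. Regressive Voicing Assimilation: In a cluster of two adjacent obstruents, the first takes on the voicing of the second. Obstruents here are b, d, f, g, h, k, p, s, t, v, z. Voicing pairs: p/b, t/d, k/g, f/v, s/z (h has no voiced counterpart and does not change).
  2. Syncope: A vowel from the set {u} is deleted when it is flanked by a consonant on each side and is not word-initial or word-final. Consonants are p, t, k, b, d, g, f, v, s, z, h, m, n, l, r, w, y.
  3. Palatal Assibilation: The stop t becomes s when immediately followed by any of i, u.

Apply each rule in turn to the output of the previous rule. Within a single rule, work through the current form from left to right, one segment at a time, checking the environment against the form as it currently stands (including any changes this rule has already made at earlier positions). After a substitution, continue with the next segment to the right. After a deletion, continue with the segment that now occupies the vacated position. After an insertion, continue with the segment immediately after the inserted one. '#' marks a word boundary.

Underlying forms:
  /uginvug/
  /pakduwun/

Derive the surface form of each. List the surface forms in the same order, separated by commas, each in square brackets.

/uginvug/:
  1 Regressive Voicing Assimilation: no change — [uginvug]
  2 Syncope: [uginvug] → [uginvg]
  3 Palatal Assibilation: no change — [uginvg]
/pakduwun/:
  1 Regressive Voicing Assimilation: [pakduwun] → [pagduwun]
  2 Syncope: [pagduwun] → [pagdwn]
  3 Palatal Assibilation: no change — [pagdwn]

[uginvg], [pagdwn]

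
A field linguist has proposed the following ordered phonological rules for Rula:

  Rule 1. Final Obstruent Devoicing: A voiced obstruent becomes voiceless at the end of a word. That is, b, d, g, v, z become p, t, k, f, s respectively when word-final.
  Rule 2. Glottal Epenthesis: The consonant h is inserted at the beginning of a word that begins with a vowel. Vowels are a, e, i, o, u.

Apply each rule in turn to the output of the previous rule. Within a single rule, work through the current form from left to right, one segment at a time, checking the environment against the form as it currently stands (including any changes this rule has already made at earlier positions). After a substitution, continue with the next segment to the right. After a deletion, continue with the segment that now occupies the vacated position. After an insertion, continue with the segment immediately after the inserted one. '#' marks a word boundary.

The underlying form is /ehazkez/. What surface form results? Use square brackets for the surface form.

[hehazkes]

Rule 1 Final Obstruent Devoicing: [ehazkez] → [ehazkes]
Rule 2 Glottal Epenthesis: [ehazkes] → [hehazkes]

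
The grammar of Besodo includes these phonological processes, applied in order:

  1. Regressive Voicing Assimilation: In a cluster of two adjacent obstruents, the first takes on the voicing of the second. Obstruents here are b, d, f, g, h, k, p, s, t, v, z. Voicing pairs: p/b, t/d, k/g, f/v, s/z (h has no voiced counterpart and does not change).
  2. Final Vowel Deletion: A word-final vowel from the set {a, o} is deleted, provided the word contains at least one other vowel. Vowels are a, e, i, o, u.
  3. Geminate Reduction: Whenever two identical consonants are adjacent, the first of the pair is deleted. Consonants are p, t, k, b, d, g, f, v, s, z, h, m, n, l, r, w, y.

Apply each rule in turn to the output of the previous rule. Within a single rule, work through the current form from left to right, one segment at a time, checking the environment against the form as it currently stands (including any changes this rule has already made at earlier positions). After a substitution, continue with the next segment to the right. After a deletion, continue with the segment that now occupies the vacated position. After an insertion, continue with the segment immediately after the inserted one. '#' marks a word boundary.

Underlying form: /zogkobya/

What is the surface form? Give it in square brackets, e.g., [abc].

1 Regressive Voicing Assimilation: [zogkobya] → [zokkobya]
2 Final Vowel Deletion: [zokkobya] → [zokkoby]
3 Geminate Reduction: [zokkoby] → [zokoby]

[zokoby]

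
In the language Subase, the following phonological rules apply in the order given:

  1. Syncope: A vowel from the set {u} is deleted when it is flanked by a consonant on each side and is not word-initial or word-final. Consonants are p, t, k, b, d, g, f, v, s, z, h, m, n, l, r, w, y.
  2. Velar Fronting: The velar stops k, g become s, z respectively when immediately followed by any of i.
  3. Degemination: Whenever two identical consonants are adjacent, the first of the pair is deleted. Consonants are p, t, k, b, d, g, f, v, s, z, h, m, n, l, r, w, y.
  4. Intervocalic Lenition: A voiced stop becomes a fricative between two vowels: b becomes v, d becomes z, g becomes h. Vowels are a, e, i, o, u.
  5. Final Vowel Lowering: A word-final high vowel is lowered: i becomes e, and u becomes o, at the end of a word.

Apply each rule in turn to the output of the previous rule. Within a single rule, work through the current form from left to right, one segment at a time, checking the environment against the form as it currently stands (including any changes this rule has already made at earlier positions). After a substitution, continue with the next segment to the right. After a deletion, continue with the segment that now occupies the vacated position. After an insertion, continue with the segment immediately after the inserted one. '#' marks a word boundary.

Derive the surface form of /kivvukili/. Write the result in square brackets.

1 Syncope: [kivvukili] → [kivvkili]
2 Velar Fronting: [kivvkili] → [sivvsili]
3 Degemination: [sivvsili] → [sivsili]
4 Intervocalic Lenition: no change — [sivsili]
5 Final Vowel Lowering: [sivsili] → [sivsile]

[sivsile]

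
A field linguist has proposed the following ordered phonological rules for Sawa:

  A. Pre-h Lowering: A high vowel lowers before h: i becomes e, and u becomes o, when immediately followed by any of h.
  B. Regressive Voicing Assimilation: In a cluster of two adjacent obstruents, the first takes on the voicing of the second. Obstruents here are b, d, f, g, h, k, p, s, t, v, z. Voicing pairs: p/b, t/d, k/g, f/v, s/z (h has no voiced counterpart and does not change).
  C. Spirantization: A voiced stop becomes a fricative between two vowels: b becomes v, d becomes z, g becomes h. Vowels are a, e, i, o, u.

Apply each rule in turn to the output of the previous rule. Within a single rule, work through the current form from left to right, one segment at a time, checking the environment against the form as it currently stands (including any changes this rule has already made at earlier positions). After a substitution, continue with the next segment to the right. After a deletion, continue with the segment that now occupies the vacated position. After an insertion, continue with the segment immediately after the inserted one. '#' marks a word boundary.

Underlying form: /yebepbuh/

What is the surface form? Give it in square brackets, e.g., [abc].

A Pre-h Lowering: [yebepbuh] → [yebepboh]
B Regressive Voicing Assimilation: [yebepboh] → [yebebboh]
C Spirantization: [yebebboh] → [yevebboh]

[yevebboh]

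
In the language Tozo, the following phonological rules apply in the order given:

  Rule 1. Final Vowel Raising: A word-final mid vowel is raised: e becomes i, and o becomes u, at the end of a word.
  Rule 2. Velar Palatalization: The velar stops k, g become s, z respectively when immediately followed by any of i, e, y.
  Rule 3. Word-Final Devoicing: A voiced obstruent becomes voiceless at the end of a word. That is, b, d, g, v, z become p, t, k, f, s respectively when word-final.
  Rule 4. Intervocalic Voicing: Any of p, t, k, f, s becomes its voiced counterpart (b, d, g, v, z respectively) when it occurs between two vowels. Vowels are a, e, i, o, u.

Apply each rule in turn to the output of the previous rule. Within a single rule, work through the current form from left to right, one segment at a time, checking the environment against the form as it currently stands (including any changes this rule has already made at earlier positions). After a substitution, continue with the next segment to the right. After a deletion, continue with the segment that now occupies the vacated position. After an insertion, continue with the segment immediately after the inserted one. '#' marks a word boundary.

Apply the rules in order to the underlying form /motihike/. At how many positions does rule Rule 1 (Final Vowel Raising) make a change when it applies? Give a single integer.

Rule 1 Final Vowel Raising: [motihike] → [motihiki]
Rule 2 Velar Palatalization: [motihiki] → [motihisi]
Rule 3 Word-Final Devoicing: no change — [motihisi]
Rule 4 Intervocalic Voicing: [motihisi] → [modihizi]
Rule Rule 1 changed 1 position(s).

1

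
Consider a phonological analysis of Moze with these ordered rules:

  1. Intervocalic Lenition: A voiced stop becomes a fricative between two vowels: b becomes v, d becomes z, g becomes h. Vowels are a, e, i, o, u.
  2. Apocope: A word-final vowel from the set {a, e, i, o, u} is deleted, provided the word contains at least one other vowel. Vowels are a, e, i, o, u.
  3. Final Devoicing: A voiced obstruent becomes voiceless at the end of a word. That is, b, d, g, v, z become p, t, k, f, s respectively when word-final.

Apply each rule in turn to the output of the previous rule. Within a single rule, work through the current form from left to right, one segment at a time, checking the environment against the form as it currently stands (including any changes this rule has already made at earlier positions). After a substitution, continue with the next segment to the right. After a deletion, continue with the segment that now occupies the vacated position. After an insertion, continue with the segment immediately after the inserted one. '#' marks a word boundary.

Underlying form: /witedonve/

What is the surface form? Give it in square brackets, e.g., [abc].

1 Intervocalic Lenition: [witedonve] → [witezonve]
2 Apocope: [witezonve] → [witezonv]
3 Final Devoicing: [witezonv] → [witezonf]

[witezonf]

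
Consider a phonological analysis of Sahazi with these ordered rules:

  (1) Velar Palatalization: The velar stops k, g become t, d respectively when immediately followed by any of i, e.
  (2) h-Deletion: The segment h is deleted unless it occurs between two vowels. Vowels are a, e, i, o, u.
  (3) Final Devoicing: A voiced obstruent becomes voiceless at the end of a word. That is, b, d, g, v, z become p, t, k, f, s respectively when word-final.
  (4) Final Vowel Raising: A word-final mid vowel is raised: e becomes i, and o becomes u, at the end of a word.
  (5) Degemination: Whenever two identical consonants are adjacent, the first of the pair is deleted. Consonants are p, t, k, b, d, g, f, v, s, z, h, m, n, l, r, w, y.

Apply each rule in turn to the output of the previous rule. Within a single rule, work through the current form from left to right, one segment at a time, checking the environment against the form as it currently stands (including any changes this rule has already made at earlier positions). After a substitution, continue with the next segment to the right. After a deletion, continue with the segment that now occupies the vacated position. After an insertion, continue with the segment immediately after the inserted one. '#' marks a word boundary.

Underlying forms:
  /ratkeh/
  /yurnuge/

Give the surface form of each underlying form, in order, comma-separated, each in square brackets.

[rati], [yurnudi]

/ratkeh/:
  (1) Velar Palatalization: [ratkeh] → [ratteh]
  (2) h-Deletion: [ratteh] → [ratte]
  (3) Final Devoicing: no change — [ratte]
  (4) Final Vowel Raising: [ratte] → [ratti]
  (5) Degemination: [ratti] → [rati]
/yurnuge/:
  (1) Velar Palatalization: [yurnuge] → [yurnude]
  (2) h-Deletion: no change — [yurnude]
  (3) Final Devoicing: no change — [yurnude]
  (4) Final Vowel Raising: [yurnude] → [yurnudi]
  (5) Degemination: no change — [yurnudi]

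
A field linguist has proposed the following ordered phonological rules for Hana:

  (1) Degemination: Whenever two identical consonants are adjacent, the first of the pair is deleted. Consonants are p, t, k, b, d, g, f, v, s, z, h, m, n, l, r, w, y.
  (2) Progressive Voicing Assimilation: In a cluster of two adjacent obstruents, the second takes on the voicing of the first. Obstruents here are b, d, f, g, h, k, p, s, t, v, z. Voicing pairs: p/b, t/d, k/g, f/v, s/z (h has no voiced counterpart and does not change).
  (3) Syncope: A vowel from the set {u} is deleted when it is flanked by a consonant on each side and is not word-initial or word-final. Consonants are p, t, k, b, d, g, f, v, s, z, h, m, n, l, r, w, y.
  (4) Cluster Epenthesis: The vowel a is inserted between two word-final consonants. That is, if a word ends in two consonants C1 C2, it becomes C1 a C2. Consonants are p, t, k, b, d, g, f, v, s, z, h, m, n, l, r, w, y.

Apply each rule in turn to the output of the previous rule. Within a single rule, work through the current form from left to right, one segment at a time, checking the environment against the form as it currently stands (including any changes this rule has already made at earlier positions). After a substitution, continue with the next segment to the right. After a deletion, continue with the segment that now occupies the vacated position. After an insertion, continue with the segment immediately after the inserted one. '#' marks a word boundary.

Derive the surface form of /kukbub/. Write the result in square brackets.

[kkpab]

(1) Degemination: no change — [kukbub]
(2) Progressive Voicing Assimilation: [kukbub] → [kukpub]
(3) Syncope: [kukpub] → [kkpb]
(4) Cluster Epenthesis: [kkpb] → [kkpab]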